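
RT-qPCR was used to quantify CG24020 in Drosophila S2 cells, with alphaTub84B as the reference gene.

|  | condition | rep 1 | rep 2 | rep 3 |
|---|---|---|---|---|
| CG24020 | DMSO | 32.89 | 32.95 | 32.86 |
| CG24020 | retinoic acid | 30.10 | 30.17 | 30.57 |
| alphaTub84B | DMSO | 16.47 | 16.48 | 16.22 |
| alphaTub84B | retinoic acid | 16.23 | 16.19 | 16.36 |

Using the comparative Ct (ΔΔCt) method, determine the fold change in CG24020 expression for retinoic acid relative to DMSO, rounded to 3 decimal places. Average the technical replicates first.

Mean Ct: CG24020 DMSO 32.900; CG24020 retinoic acid 30.280; alphaTub84B DMSO 16.390; alphaTub84B retinoic acid 16.260
ΔCt(DMSO) = 32.900 − 16.390 = 16.510
ΔCt(retinoic acid) = 30.280 − 16.260 = 14.020
ΔΔCt = 14.020 − 16.510 = -2.490
Fold change = 2^(−(-2.490)) = 2^2.490 = 5.6178

5.618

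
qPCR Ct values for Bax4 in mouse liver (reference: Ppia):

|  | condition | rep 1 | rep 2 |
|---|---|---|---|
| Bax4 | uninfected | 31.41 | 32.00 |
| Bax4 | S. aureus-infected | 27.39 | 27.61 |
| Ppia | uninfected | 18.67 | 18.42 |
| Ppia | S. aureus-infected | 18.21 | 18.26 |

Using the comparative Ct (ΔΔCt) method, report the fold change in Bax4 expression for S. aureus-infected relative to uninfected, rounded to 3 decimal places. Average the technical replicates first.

Mean Ct: Bax4 uninfected 31.705; Bax4 S. aureus-infected 27.500; Ppia uninfected 18.545; Ppia S. aureus-infected 18.235
ΔCt(uninfected) = 31.705 − 18.545 = 13.160
ΔCt(S. aureus-infected) = 27.500 − 18.235 = 9.265
ΔΔCt = 9.265 − 13.160 = -3.895
Fold change = 2^(−(-3.895)) = 2^3.895 = 14.8769

14.877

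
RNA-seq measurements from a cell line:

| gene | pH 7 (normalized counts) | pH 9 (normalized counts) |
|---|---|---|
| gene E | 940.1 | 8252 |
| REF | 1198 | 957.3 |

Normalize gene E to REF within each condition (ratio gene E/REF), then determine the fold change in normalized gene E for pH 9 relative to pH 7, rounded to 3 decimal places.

10.985

gene E/REF (pH 7) = 940.1 / 1198 = 0.78472
gene E/REF (pH 9) = 8252 / 957.3 = 8.6201
Fold change = 8.6201 / 0.78472 = 10.9848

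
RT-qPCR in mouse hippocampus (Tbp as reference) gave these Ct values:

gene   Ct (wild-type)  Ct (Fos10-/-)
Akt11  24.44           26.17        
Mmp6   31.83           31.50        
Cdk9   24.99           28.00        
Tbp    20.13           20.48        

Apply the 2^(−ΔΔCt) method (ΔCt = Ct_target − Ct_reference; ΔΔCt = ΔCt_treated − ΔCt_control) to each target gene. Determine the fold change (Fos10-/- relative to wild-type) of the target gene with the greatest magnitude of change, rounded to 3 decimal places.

Akt11: ΔΔCt = (26.17−20.48) − (24.44−20.13) = 5.69 − 4.31 = 1.38; fold change = 2^-1.38 = 0.384
Mmp6: ΔΔCt = (31.50−20.48) − (31.83−20.13) = 11.02 − 11.70 = -0.68; fold change = 2^0.68 = 1.602
Cdk9: ΔΔCt = (28.00−20.48) − (24.99−20.13) = 7.52 − 4.86 = 2.66; fold change = 2^-2.66 = 0.158
Cdk9 has the largest |ΔΔCt| = 2.66.

0.158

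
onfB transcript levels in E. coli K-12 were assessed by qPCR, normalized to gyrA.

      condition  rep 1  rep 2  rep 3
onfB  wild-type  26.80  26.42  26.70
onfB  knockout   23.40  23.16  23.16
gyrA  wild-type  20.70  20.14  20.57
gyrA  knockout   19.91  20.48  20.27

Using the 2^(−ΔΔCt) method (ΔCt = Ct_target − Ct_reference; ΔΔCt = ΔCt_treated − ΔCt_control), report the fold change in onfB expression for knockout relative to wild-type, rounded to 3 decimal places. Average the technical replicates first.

8.877

Mean Ct: onfB wild-type 26.640; onfB knockout 23.240; gyrA wild-type 20.470; gyrA knockout 20.220
ΔCt(wild-type) = 26.640 − 20.470 = 6.170
ΔCt(knockout) = 23.240 − 20.220 = 3.020
ΔΔCt = 3.020 − 6.170 = -3.150
Fold change = 2^(−(-3.150)) = 2^3.150 = 8.8766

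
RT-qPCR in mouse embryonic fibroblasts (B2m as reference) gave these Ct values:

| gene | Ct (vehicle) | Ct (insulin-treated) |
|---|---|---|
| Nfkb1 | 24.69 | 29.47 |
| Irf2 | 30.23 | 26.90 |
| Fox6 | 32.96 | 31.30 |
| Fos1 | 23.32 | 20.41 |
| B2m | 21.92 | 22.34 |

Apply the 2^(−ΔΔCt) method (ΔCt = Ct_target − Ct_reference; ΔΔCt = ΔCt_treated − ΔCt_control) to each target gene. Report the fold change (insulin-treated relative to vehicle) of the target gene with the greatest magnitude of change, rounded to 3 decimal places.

Nfkb1: ΔΔCt = (29.47−22.34) − (24.69−21.92) = 7.13 − 2.77 = 4.36; fold change = 2^-4.36 = 0.049
Irf2: ΔΔCt = (26.90−22.34) − (30.23−21.92) = 4.56 − 8.31 = -3.75; fold change = 2^3.75 = 13.454
Fox6: ΔΔCt = (31.30−22.34) − (32.96−21.92) = 8.96 − 11.04 = -2.08; fold change = 2^2.08 = 4.228
Fos1: ΔΔCt = (20.41−22.34) − (23.32−21.92) = -1.93 − 1.40 = -3.33; fold change = 2^3.33 = 10.056
Nfkb1 has the largest |ΔΔCt| = 4.36.

0.049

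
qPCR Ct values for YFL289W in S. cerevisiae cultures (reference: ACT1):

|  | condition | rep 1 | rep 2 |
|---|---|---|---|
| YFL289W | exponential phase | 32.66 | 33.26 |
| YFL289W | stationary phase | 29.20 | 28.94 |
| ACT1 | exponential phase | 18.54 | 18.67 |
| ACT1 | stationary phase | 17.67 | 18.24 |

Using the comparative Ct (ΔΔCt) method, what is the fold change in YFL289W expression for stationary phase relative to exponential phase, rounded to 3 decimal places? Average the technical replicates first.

9.448

Mean Ct: YFL289W exponential phase 32.960; YFL289W stationary phase 29.070; ACT1 exponential phase 18.605; ACT1 stationary phase 17.955
ΔCt(exponential phase) = 32.960 − 18.605 = 14.355
ΔCt(stationary phase) = 29.070 − 17.955 = 11.115
ΔΔCt = 11.115 − 14.355 = -3.240
Fold change = 2^(−(-3.240)) = 2^3.240 = 9.4479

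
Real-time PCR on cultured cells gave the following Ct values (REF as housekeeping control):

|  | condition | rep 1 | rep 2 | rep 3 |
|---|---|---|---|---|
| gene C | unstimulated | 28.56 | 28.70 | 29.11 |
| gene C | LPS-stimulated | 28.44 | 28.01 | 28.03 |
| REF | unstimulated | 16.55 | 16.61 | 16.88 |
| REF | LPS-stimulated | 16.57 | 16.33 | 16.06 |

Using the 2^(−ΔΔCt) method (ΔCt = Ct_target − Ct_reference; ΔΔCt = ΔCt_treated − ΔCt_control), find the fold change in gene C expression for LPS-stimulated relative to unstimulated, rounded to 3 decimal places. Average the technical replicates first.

1.206

Mean Ct: gene C unstimulated 28.790; gene C LPS-stimulated 28.160; REF unstimulated 16.680; REF LPS-stimulated 16.320
ΔCt(unstimulated) = 28.790 − 16.680 = 12.110
ΔCt(LPS-stimulated) = 28.160 − 16.320 = 11.840
ΔΔCt = 11.840 − 12.110 = -0.270
Fold change = 2^(−(-0.270)) = 2^0.270 = 1.2058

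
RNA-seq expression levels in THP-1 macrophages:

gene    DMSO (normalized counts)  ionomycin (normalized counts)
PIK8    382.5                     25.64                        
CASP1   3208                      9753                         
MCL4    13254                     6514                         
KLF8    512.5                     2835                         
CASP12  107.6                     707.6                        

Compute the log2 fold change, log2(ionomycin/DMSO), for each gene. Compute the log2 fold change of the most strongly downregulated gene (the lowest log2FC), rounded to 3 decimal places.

-3.899

log2(25.64/382.5) = -3.899  (PIK8)
log2(9753/3208) = 1.604  (CASP1)
log2(6514/13254) = -1.025  (MCL4)
log2(2835/512.5) = 2.468  (KLF8)
log2(707.6/107.6) = 2.717  (CASP12)
PIK8 is most strongly downregulated.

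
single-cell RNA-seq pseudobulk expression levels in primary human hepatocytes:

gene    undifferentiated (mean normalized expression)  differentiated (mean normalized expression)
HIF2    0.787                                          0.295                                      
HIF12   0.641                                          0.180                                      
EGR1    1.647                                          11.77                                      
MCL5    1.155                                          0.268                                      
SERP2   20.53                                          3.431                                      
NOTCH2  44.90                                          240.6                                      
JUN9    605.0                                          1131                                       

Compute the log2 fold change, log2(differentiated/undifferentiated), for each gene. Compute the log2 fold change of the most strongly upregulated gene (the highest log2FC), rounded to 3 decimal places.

2.837

log2(0.295/0.787) = -1.416  (HIF2)
log2(0.180/0.641) = -1.832  (HIF12)
log2(11.77/1.647) = 2.837  (EGR1)
log2(0.268/1.155) = -2.108  (MCL5)
log2(3.431/20.53) = -2.581  (SERP2)
log2(240.6/44.90) = 2.422  (NOTCH2)
log2(1131/605.0) = 0.903  (JUN9)
EGR1 is most strongly upregulated.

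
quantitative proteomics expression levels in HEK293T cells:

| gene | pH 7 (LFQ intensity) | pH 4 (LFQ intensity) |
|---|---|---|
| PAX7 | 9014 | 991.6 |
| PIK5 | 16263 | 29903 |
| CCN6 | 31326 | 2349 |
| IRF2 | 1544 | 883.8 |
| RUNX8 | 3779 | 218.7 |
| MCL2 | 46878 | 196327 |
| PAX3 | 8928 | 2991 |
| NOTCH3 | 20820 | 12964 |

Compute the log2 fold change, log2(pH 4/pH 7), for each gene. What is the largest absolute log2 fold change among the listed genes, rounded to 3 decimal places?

log2(991.6/9014) = -3.184  (PAX7)
log2(29903/16263) = 0.879  (PIK5)
log2(2349/31326) = -3.737  (CCN6)
log2(883.8/1544) = -0.805  (IRF2)
log2(218.7/3779) = -4.111  (RUNX8)
log2(196327/46878) = 2.066  (MCL2)
log2(2991/8928) = -1.578  (PAX3)
log2(12964/20820) = -0.683  (NOTCH3)
The largest magnitude belongs to RUNX8.

4.111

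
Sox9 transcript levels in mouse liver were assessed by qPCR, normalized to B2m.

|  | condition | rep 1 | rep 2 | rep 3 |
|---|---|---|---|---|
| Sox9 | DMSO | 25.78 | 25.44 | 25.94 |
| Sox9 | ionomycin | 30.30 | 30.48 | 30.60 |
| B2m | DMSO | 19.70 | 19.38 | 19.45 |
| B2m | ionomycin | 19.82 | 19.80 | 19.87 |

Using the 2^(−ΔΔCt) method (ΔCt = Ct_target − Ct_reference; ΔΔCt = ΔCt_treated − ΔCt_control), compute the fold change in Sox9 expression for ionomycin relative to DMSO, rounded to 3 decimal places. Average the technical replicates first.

0.047

Mean Ct: Sox9 DMSO 25.720; Sox9 ionomycin 30.460; B2m DMSO 19.510; B2m ionomycin 19.830
ΔCt(DMSO) = 25.720 − 19.510 = 6.210
ΔCt(ionomycin) = 30.460 − 19.830 = 10.630
ΔΔCt = 10.630 − 6.210 = 4.420
Fold change = 2^(−4.420) = 0.0467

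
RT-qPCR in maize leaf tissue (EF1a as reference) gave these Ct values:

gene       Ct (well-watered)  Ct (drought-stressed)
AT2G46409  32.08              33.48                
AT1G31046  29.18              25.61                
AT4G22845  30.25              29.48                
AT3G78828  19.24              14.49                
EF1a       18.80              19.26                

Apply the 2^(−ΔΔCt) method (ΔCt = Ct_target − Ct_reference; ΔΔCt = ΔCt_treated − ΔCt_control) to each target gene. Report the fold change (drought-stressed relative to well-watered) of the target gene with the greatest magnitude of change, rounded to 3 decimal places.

37.014

AT2G46409: ΔΔCt = (33.48−19.26) − (32.08−18.80) = 14.22 − 13.28 = 0.94; fold change = 2^-0.94 = 0.521
AT1G31046: ΔΔCt = (25.61−19.26) − (29.18−18.80) = 6.35 − 10.38 = -4.03; fold change = 2^4.03 = 16.336
AT4G22845: ΔΔCt = (29.48−19.26) − (30.25−18.80) = 10.22 − 11.45 = -1.23; fold change = 2^1.23 = 2.346
AT3G78828: ΔΔCt = (14.49−19.26) − (19.24−18.80) = -4.77 − 0.44 = -5.21; fold change = 2^5.21 = 37.014
AT3G78828 has the largest |ΔΔCt| = 5.21.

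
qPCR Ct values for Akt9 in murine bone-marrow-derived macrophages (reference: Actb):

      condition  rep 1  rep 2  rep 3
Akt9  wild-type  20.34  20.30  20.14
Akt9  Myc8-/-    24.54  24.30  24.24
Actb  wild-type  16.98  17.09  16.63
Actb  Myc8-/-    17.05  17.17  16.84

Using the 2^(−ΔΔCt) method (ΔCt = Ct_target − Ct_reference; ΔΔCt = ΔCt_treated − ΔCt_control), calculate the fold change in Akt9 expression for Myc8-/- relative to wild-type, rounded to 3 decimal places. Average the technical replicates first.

0.063

Mean Ct: Akt9 wild-type 20.260; Akt9 Myc8-/- 24.360; Actb wild-type 16.900; Actb Myc8-/- 17.020
ΔCt(wild-type) = 20.260 − 16.900 = 3.360
ΔCt(Myc8-/-) = 24.360 − 17.020 = 7.340
ΔΔCt = 7.340 − 3.360 = 3.980
Fold change = 2^(−3.980) = 0.0634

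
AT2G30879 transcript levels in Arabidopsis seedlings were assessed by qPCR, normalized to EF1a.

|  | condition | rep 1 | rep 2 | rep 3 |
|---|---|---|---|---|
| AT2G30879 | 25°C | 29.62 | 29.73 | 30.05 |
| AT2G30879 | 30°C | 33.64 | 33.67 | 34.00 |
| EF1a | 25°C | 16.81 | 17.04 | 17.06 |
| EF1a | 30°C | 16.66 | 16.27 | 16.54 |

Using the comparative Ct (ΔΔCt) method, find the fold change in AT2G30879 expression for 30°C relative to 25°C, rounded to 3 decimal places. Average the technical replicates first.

0.046

Mean Ct: AT2G30879 25°C 29.800; AT2G30879 30°C 33.770; EF1a 25°C 16.970; EF1a 30°C 16.490
ΔCt(25°C) = 29.800 − 16.970 = 12.830
ΔCt(30°C) = 33.770 − 16.490 = 17.280
ΔΔCt = 17.280 − 12.830 = 4.450
Fold change = 2^(−4.450) = 0.0458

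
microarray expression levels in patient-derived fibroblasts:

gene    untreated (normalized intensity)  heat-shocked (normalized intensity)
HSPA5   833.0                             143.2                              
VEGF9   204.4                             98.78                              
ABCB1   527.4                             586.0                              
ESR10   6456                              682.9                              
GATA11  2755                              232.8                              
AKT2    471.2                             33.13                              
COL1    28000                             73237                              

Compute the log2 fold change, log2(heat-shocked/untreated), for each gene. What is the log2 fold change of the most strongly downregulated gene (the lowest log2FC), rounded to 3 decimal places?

log2(143.2/833.0) = -2.540  (HSPA5)
log2(98.78/204.4) = -1.049  (VEGF9)
log2(586.0/527.4) = 0.152  (ABCB1)
log2(682.9/6456) = -3.241  (ESR10)
log2(232.8/2755) = -3.565  (GATA11)
log2(33.13/471.2) = -3.830  (AKT2)
log2(73237/28000) = 1.387  (COL1)
AKT2 is most strongly downregulated.

-3.830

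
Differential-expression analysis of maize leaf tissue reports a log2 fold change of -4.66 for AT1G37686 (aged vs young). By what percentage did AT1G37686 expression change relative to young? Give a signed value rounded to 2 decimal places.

Fold change = 2^(-4.66) = 0.0396
Percent change = (FC − 1) × 100% = (0.0396 − 1) × 100 = -96.04%

-96.04%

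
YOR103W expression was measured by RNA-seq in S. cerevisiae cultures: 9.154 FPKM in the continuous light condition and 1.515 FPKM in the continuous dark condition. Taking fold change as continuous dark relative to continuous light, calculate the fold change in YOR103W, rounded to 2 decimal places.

0.17

Fold change = 1.515 / 9.154 = 0.166
YOR103W is downregulated.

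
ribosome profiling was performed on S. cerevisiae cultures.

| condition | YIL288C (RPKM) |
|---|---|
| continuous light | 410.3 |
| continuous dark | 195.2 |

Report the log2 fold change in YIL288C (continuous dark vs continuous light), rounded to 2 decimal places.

-1.07

Fold change = 195.2 / 410.3 = 0.4757
log2(0.4757) = -1.072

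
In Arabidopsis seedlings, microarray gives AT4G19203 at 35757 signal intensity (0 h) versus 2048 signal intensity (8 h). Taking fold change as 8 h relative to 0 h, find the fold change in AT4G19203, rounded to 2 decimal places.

Fold change = 2048 / 35757 = 0.057
AT4G19203 is downregulated.

0.06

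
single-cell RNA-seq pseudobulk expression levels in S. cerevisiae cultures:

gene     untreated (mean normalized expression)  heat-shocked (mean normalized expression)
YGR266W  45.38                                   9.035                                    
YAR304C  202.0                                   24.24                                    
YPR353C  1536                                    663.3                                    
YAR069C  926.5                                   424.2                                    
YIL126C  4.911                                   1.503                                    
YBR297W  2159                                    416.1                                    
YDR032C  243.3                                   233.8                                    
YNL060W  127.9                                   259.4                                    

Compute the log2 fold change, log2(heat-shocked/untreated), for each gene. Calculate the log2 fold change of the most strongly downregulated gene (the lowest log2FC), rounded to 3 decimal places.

log2(9.035/45.38) = -2.328  (YGR266W)
log2(24.24/202.0) = -3.059  (YAR304C)
log2(663.3/1536) = -1.211  (YPR353C)
log2(424.2/926.5) = -1.127  (YAR069C)
log2(1.503/4.911) = -1.708  (YIL126C)
log2(416.1/2159) = -2.375  (YBR297W)
log2(233.8/243.3) = -0.057  (YDR032C)
log2(259.4/127.9) = 1.020  (YNL060W)
YAR304C is most strongly downregulated.

-3.059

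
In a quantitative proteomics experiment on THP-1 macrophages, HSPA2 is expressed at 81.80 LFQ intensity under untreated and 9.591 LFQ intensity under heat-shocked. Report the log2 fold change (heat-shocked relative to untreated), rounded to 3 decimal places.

Fold change = 9.591 / 81.80 = 0.1172
log2(0.1172) = -3.0923

-3.092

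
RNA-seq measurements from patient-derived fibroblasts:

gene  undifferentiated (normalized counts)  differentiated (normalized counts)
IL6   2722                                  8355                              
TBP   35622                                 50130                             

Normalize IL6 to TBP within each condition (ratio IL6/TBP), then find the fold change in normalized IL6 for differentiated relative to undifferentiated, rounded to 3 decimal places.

IL6/TBP (undifferentiated) = 2722 / 35622 = 0.076413
IL6/TBP (differentiated) = 8355 / 50130 = 0.16667
Fold change = 0.16667 / 0.076413 = 2.1811

2.181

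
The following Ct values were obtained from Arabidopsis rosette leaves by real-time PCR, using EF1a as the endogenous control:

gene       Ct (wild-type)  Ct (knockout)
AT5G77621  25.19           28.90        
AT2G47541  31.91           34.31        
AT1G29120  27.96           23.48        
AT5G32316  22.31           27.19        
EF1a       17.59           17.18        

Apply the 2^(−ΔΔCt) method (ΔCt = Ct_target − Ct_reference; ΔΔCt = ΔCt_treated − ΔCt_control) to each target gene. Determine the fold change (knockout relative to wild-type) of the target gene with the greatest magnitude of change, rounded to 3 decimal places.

AT5G77621: ΔΔCt = (28.90−17.18) − (25.19−17.59) = 11.72 − 7.60 = 4.12; fold change = 2^-4.12 = 0.058
AT2G47541: ΔΔCt = (34.31−17.18) − (31.91−17.59) = 17.13 − 14.32 = 2.81; fold change = 2^-2.81 = 0.143
AT1G29120: ΔΔCt = (23.48−17.18) − (27.96−17.59) = 6.30 − 10.37 = -4.07; fold change = 2^4.07 = 16.795
AT5G32316: ΔΔCt = (27.19−17.18) − (22.31−17.59) = 10.01 − 4.72 = 5.29; fold change = 2^-5.29 = 0.026
AT5G32316 has the largest |ΔΔCt| = 5.29.

0.026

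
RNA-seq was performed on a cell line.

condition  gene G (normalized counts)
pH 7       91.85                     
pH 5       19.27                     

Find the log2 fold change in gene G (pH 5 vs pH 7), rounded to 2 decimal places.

-2.25

Fold change = 19.27 / 91.85 = 0.2098
log2(0.2098) = -2.253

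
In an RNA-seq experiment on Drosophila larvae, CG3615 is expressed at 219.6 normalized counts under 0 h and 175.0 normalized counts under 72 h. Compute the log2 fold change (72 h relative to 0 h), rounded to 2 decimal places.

Fold change = 175.0 / 219.6 = 0.7969
log2(0.7969) = -0.328

-0.33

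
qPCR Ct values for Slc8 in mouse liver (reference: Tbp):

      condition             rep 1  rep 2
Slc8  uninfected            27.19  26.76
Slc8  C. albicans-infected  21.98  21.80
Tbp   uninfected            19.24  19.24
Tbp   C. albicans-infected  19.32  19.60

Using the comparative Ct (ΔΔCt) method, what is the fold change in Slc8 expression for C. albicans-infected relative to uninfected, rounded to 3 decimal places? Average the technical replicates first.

Mean Ct: Slc8 uninfected 26.975; Slc8 C. albicans-infected 21.890; Tbp uninfected 19.240; Tbp C. albicans-infected 19.460
ΔCt(uninfected) = 26.975 − 19.240 = 7.735
ΔCt(C. albicans-infected) = 21.890 − 19.460 = 2.430
ΔΔCt = 2.430 − 7.735 = -5.305
Fold change = 2^(−(-5.305)) = 2^5.305 = 39.5334

39.533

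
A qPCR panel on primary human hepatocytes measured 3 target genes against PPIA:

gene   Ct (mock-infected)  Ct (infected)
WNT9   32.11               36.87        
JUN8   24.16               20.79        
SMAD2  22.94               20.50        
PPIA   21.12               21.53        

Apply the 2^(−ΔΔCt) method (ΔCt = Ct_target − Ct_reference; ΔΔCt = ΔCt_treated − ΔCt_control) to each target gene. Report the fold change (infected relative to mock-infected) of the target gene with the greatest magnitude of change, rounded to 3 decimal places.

WNT9: ΔΔCt = (36.87−21.53) − (32.11−21.12) = 15.34 − 10.99 = 4.35; fold change = 2^-4.35 = 0.049
JUN8: ΔΔCt = (20.79−21.53) − (24.16−21.12) = -0.74 − 3.04 = -3.78; fold change = 2^3.78 = 13.737
SMAD2: ΔΔCt = (20.50−21.53) − (22.94−21.12) = -1.03 − 1.82 = -2.85; fold change = 2^2.85 = 7.210
WNT9 has the largest |ΔΔCt| = 4.35.

0.049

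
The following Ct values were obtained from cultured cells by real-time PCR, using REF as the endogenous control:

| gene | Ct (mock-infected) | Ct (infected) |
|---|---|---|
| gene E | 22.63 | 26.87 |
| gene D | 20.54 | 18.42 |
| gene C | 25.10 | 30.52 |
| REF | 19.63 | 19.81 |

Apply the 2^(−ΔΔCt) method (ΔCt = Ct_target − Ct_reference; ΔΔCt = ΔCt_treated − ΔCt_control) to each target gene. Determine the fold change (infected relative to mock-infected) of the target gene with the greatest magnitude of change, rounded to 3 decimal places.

gene E: ΔΔCt = (26.87−19.81) − (22.63−19.63) = 7.06 − 3.00 = 4.06; fold change = 2^-4.06 = 0.060
gene D: ΔΔCt = (18.42−19.81) − (20.54−19.63) = -1.39 − 0.91 = -2.30; fold change = 2^2.30 = 4.925
gene C: ΔΔCt = (30.52−19.81) − (25.10−19.63) = 10.71 − 5.47 = 5.24; fold change = 2^-5.24 = 0.026
gene C has the largest |ΔΔCt| = 5.24.

0.026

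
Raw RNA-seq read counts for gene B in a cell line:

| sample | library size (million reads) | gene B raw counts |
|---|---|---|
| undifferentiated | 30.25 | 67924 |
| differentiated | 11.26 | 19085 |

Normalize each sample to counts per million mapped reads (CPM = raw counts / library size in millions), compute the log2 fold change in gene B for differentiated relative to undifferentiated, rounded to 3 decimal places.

-0.406

CPM(undifferentiated) = 67924 / 30.25 = 2245.4215
CPM(differentiated) = 19085 / 11.26 = 1694.9378
Fold change = 1694.9378 / 2245.4215 = 0.75484
log2(0.75484) = -0.4058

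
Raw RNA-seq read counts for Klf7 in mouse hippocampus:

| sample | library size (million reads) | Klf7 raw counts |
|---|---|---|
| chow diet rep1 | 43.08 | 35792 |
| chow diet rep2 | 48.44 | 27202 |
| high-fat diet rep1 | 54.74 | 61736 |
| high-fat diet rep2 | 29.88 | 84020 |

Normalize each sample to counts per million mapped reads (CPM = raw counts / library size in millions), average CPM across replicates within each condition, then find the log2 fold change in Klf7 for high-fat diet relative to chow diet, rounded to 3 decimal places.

CPM(chow diet rep1) = 35792 / 43.08 = 830.8264
CPM(chow diet rep2) = 27202 / 48.44 = 561.5607
CPM(high-fat diet rep1) = 61736 / 54.74 = 1127.8042
CPM(high-fat diet rep2) = 84020 / 29.88 = 2811.9143
mean CPM(chow diet) = 696.1935; mean CPM(high-fat diet) = 1969.8592
Fold change = 1969.8592 / 696.1935 = 2.82947
log2(2.82947) = 1.5005

1.501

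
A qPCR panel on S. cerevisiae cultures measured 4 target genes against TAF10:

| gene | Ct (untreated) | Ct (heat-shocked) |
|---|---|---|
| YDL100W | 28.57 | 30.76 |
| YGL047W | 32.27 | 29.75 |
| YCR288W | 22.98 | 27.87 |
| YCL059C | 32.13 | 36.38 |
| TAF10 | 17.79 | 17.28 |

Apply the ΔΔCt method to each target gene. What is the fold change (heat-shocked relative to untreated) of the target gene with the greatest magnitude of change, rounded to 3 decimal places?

0.024

YDL100W: ΔΔCt = (30.76−17.28) − (28.57−17.79) = 13.48 − 10.78 = 2.70; fold change = 2^-2.70 = 0.154
YGL047W: ΔΔCt = (29.75−17.28) − (32.27−17.79) = 12.47 − 14.48 = -2.01; fold change = 2^2.01 = 4.028
YCR288W: ΔΔCt = (27.87−17.28) − (22.98−17.79) = 10.59 − 5.19 = 5.40; fold change = 2^-5.40 = 0.024
YCL059C: ΔΔCt = (36.38−17.28) − (32.13−17.79) = 19.10 − 14.34 = 4.76; fold change = 2^-4.76 = 0.037
YCR288W has the largest |ΔΔCt| = 5.40.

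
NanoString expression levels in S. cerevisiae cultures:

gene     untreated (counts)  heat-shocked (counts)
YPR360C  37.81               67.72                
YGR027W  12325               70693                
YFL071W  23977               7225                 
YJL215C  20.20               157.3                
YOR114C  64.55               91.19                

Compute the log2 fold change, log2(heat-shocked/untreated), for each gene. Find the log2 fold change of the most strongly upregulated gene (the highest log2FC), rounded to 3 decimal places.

log2(67.72/37.81) = 0.841  (YPR360C)
log2(70693/12325) = 2.520  (YGR027W)
log2(7225/23977) = -1.731  (YFL071W)
log2(157.3/20.20) = 2.961  (YJL215C)
log2(91.19/64.55) = 0.498  (YOR114C)
YJL215C is most strongly upregulated.

2.961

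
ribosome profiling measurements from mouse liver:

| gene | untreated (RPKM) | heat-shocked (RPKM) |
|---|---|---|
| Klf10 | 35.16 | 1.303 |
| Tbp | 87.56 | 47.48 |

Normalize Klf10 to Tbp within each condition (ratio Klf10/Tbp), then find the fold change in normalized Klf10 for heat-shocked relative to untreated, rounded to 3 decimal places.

0.068

Klf10/Tbp (untreated) = 35.16 / 87.56 = 0.40155
Klf10/Tbp (heat-shocked) = 1.303 / 47.48 = 0.027443
Fold change = 0.027443 / 0.40155 = 0.0683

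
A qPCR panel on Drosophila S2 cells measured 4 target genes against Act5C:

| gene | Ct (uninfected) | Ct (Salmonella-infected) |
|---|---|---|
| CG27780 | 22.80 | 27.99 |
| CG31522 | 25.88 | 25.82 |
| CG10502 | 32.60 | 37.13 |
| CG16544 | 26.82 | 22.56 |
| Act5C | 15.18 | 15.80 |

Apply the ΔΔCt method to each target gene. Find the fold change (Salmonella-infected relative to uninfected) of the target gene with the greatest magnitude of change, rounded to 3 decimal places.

CG27780: ΔΔCt = (27.99−15.80) − (22.80−15.18) = 12.19 − 7.62 = 4.57; fold change = 2^-4.57 = 0.042
CG31522: ΔΔCt = (25.82−15.80) − (25.88−15.18) = 10.02 − 10.70 = -0.68; fold change = 2^0.68 = 1.602
CG10502: ΔΔCt = (37.13−15.80) − (32.60−15.18) = 21.33 − 17.42 = 3.91; fold change = 2^-3.91 = 0.067
CG16544: ΔΔCt = (22.56−15.80) − (26.82−15.18) = 6.76 − 11.64 = -4.88; fold change = 2^4.88 = 29.446
CG16544 has the largest |ΔΔCt| = 4.88.

29.446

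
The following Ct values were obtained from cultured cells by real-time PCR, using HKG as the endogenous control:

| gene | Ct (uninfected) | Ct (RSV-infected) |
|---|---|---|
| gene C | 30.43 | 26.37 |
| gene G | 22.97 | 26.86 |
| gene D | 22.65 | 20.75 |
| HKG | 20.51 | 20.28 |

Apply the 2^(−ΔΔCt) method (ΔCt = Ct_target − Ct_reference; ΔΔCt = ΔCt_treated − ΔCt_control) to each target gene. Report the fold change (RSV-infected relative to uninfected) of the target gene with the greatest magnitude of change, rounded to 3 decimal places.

0.058

gene C: ΔΔCt = (26.37−20.28) − (30.43−20.51) = 6.09 − 9.92 = -3.83; fold change = 2^3.83 = 14.221
gene G: ΔΔCt = (26.86−20.28) − (22.97−20.51) = 6.58 − 2.46 = 4.12; fold change = 2^-4.12 = 0.058
gene D: ΔΔCt = (20.75−20.28) − (22.65−20.51) = 0.47 − 2.14 = -1.67; fold change = 2^1.67 = 3.182
gene G has the largest |ΔΔCt| = 4.12.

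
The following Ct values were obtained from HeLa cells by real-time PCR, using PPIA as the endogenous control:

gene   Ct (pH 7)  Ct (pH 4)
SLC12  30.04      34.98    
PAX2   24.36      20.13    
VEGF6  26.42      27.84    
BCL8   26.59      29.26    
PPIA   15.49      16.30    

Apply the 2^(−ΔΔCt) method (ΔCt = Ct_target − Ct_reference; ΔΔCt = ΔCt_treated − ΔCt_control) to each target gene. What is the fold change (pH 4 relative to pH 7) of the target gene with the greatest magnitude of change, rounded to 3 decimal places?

SLC12: ΔΔCt = (34.98−16.30) − (30.04−15.49) = 18.68 − 14.55 = 4.13; fold change = 2^-4.13 = 0.057
PAX2: ΔΔCt = (20.13−16.30) − (24.36−15.49) = 3.83 − 8.87 = -5.04; fold change = 2^5.04 = 32.900
VEGF6: ΔΔCt = (27.84−16.30) − (26.42−15.49) = 11.54 − 10.93 = 0.61; fold change = 2^-0.61 = 0.655
BCL8: ΔΔCt = (29.26−16.30) − (26.59−15.49) = 12.96 − 11.10 = 1.86; fold change = 2^-1.86 = 0.275
PAX2 has the largest |ΔΔCt| = 5.04.

32.900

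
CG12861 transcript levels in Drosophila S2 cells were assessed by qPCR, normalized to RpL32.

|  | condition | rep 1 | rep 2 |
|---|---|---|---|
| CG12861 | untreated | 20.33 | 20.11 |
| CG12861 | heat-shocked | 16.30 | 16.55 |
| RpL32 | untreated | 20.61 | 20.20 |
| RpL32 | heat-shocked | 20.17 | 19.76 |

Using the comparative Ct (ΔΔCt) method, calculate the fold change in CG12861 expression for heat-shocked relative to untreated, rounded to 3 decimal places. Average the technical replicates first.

Mean Ct: CG12861 untreated 20.220; CG12861 heat-shocked 16.425; RpL32 untreated 20.405; RpL32 heat-shocked 19.965
ΔCt(untreated) = 20.220 − 20.405 = -0.185
ΔCt(heat-shocked) = 16.425 − 19.965 = -3.540
ΔΔCt = -3.540 − (-0.185) = -3.355
Fold change = 2^(−(-3.355)) = 2^3.355 = 10.2319

10.232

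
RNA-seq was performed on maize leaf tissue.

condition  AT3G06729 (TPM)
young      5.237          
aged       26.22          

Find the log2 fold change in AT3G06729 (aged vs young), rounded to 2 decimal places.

Fold change = 26.22 / 5.237 = 5.0067
log2(5.0067) = 2.324

2.32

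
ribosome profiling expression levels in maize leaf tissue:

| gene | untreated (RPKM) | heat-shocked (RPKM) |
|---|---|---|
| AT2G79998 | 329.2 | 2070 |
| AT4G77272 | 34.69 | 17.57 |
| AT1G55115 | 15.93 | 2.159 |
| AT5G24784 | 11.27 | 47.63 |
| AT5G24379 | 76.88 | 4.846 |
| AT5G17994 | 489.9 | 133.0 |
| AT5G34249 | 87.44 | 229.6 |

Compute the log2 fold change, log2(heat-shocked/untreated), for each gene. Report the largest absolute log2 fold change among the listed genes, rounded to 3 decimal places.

log2(2070/329.2) = 2.653  (AT2G79998)
log2(17.57/34.69) = -0.981  (AT4G77272)
log2(2.159/15.93) = -2.883  (AT1G55115)
log2(47.63/11.27) = 2.079  (AT5G24784)
log2(4.846/76.88) = -3.988  (AT5G24379)
log2(133.0/489.9) = -1.881  (AT5G17994)
log2(229.6/87.44) = 1.393  (AT5G34249)
The largest magnitude belongs to AT5G24379.

3.988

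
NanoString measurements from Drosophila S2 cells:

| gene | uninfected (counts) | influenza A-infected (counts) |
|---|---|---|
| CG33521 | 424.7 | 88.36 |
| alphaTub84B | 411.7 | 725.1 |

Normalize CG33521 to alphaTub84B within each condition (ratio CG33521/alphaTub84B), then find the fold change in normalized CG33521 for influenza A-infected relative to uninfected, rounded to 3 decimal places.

CG33521/alphaTub84B (uninfected) = 424.7 / 411.7 = 1.0316
CG33521/alphaTub84B (influenza A-infected) = 88.36 / 725.1 = 0.12186
Fold change = 0.12186 / 1.0316 = 0.1181

0.118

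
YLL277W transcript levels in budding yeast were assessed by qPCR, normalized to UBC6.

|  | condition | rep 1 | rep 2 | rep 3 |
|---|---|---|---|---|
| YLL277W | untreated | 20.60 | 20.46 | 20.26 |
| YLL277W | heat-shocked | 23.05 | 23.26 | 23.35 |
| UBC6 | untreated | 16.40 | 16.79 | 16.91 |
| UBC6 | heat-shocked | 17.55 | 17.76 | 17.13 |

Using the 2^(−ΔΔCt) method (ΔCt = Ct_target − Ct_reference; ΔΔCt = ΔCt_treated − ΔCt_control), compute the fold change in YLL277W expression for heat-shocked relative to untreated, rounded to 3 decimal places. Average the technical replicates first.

Mean Ct: YLL277W untreated 20.440; YLL277W heat-shocked 23.220; UBC6 untreated 16.700; UBC6 heat-shocked 17.480
ΔCt(untreated) = 20.440 − 16.700 = 3.740
ΔCt(heat-shocked) = 23.220 − 17.480 = 5.740
ΔΔCt = 5.740 − 3.740 = 2.000
Fold change = 2^(−2.000) = 0.2500

0.250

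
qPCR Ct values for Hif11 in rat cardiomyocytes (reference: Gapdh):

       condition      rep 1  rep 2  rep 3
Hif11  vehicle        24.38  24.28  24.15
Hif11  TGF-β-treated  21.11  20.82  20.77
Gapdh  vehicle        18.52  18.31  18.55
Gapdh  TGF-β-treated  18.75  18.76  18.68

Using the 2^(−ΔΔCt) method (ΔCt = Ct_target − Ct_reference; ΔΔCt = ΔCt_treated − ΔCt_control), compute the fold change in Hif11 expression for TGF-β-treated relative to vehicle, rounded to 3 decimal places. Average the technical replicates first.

12.467

Mean Ct: Hif11 vehicle 24.270; Hif11 TGF-β-treated 20.900; Gapdh vehicle 18.460; Gapdh TGF-β-treated 18.730
ΔCt(vehicle) = 24.270 − 18.460 = 5.810
ΔCt(TGF-β-treated) = 20.900 − 18.730 = 2.170
ΔΔCt = 2.170 − 5.810 = -3.640
Fold change = 2^(−(-3.640)) = 2^3.640 = 12.4666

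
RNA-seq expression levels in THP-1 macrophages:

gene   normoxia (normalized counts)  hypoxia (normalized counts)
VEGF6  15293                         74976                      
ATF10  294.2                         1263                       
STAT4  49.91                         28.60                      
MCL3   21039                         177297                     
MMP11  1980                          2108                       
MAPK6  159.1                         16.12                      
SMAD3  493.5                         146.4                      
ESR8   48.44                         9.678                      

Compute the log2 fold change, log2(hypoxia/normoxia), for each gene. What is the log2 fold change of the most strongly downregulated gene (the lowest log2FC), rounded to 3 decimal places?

-3.303

log2(74976/15293) = 2.294  (VEGF6)
log2(1263/294.2) = 2.102  (ATF10)
log2(28.60/49.91) = -0.803  (STAT4)
log2(177297/21039) = 3.075  (MCL3)
log2(2108/1980) = 0.090  (MMP11)
log2(16.12/159.1) = -3.303  (MAPK6)
log2(146.4/493.5) = -1.753  (SMAD3)
log2(9.678/48.44) = -2.323  (ESR8)
MAPK6 is most strongly downregulated.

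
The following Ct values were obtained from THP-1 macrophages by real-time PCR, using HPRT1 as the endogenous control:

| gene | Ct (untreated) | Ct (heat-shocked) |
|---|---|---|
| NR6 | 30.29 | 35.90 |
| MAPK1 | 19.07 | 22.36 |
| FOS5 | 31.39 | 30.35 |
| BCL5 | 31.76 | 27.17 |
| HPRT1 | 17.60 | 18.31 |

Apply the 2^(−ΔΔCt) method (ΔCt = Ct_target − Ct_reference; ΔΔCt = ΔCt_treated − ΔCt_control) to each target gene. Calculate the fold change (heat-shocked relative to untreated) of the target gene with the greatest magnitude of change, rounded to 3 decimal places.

39.397

NR6: ΔΔCt = (35.90−18.31) − (30.29−17.60) = 17.59 − 12.69 = 4.90; fold change = 2^-4.90 = 0.033
MAPK1: ΔΔCt = (22.36−18.31) − (19.07−17.60) = 4.05 − 1.47 = 2.58; fold change = 2^-2.58 = 0.167
FOS5: ΔΔCt = (30.35−18.31) − (31.39−17.60) = 12.04 − 13.79 = -1.75; fold change = 2^1.75 = 3.364
BCL5: ΔΔCt = (27.17−18.31) − (31.76−17.60) = 8.86 − 14.16 = -5.30; fold change = 2^5.30 = 39.397
BCL5 has the largest |ΔΔCt| = 5.30.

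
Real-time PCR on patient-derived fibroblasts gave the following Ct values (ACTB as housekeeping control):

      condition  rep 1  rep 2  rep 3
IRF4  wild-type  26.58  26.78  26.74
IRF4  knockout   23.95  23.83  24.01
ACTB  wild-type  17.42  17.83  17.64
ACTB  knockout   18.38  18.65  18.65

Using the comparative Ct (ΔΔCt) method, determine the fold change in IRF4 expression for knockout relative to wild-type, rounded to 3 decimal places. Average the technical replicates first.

Mean Ct: IRF4 wild-type 26.700; IRF4 knockout 23.930; ACTB wild-type 17.630; ACTB knockout 18.560
ΔCt(wild-type) = 26.700 − 17.630 = 9.070
ΔCt(knockout) = 23.930 − 18.560 = 5.370
ΔΔCt = 5.370 − 9.070 = -3.700
Fold change = 2^(−(-3.700)) = 2^3.700 = 12.9960

12.996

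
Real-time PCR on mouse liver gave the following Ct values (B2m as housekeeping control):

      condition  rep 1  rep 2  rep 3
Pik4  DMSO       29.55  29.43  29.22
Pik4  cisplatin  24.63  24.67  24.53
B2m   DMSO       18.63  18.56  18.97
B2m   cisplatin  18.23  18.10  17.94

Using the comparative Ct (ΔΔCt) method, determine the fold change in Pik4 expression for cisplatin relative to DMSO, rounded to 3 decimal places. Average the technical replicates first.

17.877

Mean Ct: Pik4 DMSO 29.400; Pik4 cisplatin 24.610; B2m DMSO 18.720; B2m cisplatin 18.090
ΔCt(DMSO) = 29.400 − 18.720 = 10.680
ΔCt(cisplatin) = 24.610 − 18.090 = 6.520
ΔΔCt = 6.520 − 10.680 = -4.160
Fold change = 2^(−(-4.160)) = 2^4.160 = 17.8766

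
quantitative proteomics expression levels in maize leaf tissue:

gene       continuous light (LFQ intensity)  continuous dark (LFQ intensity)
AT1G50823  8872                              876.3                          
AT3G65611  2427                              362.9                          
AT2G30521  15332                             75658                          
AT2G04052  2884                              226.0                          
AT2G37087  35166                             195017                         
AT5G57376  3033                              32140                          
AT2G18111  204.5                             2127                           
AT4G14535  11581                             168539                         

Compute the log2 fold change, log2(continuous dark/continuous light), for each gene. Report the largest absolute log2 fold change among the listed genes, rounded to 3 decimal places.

log2(876.3/8872) = -3.340  (AT1G50823)
log2(362.9/2427) = -2.742  (AT3G65611)
log2(75658/15332) = 2.303  (AT2G30521)
log2(226.0/2884) = -3.674  (AT2G04052)
log2(195017/35166) = 2.471  (AT2G37087)
log2(32140/3033) = 3.406  (AT5G57376)
log2(2127/204.5) = 3.379  (AT2G18111)
log2(168539/11581) = 3.863  (AT4G14535)
The largest magnitude belongs to AT4G14535.

3.863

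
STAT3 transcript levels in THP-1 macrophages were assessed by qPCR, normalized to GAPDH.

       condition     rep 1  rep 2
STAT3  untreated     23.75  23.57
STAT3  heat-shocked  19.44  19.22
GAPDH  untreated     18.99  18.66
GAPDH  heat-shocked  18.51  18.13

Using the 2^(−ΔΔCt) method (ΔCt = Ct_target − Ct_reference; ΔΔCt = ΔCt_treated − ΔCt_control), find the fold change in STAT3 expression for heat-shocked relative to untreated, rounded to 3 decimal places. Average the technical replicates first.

Mean Ct: STAT3 untreated 23.660; STAT3 heat-shocked 19.330; GAPDH untreated 18.825; GAPDH heat-shocked 18.320
ΔCt(untreated) = 23.660 − 18.825 = 4.835
ΔCt(heat-shocked) = 19.330 − 18.320 = 1.010
ΔΔCt = 1.010 − 4.835 = -3.825
Fold change = 2^(−(-3.825)) = 2^3.825 = 14.1723

14.172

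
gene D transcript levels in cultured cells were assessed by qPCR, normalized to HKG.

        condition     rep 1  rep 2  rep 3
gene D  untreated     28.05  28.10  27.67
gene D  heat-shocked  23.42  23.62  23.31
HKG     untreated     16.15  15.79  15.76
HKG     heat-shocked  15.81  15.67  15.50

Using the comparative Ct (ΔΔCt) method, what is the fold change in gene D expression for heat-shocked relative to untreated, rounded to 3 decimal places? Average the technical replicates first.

Mean Ct: gene D untreated 27.940; gene D heat-shocked 23.450; HKG untreated 15.900; HKG heat-shocked 15.660
ΔCt(untreated) = 27.940 − 15.900 = 12.040
ΔCt(heat-shocked) = 23.450 − 15.660 = 7.790
ΔΔCt = 7.790 − 12.040 = -4.250
Fold change = 2^(−(-4.250)) = 2^4.250 = 19.0273

19.027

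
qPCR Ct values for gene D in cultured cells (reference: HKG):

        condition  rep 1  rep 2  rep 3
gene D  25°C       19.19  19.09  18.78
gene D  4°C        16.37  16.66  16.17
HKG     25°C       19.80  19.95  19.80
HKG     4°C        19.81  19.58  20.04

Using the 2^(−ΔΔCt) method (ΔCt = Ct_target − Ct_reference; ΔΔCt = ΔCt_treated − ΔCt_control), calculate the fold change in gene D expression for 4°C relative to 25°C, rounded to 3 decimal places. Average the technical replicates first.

Mean Ct: gene D 25°C 19.020; gene D 4°C 16.400; HKG 25°C 19.850; HKG 4°C 19.810
ΔCt(25°C) = 19.020 − 19.850 = -0.830
ΔCt(4°C) = 16.400 − 19.810 = -3.410
ΔΔCt = -3.410 − (-0.830) = -2.580
Fold change = 2^(−(-2.580)) = 2^2.580 = 5.9794

5.979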